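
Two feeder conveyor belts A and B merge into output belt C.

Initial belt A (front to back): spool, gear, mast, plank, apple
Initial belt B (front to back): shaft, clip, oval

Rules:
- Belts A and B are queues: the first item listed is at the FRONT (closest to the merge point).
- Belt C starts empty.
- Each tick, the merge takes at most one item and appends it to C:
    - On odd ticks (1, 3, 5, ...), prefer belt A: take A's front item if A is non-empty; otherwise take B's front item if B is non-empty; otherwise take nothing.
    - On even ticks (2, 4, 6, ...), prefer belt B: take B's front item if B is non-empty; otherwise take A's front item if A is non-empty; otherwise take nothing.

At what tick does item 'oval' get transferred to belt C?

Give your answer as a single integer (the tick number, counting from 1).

Tick 1: prefer A, take spool from A; A=[gear,mast,plank,apple] B=[shaft,clip,oval] C=[spool]
Tick 2: prefer B, take shaft from B; A=[gear,mast,plank,apple] B=[clip,oval] C=[spool,shaft]
Tick 3: prefer A, take gear from A; A=[mast,plank,apple] B=[clip,oval] C=[spool,shaft,gear]
Tick 4: prefer B, take clip from B; A=[mast,plank,apple] B=[oval] C=[spool,shaft,gear,clip]
Tick 5: prefer A, take mast from A; A=[plank,apple] B=[oval] C=[spool,shaft,gear,clip,mast]
Tick 6: prefer B, take oval from B; A=[plank,apple] B=[-] C=[spool,shaft,gear,clip,mast,oval]

Answer: 6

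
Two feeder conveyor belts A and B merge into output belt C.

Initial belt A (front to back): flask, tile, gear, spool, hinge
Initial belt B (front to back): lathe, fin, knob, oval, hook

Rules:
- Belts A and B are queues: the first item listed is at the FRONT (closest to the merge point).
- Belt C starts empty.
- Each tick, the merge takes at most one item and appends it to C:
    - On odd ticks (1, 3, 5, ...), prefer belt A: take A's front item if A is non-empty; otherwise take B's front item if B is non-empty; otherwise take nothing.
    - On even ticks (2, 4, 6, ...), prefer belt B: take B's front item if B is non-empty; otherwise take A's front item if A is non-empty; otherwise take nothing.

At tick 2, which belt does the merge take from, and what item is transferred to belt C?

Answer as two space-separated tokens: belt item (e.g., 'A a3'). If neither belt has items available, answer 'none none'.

Answer: B lathe

Derivation:
Tick 1: prefer A, take flask from A; A=[tile,gear,spool,hinge] B=[lathe,fin,knob,oval,hook] C=[flask]
Tick 2: prefer B, take lathe from B; A=[tile,gear,spool,hinge] B=[fin,knob,oval,hook] C=[flask,lathe]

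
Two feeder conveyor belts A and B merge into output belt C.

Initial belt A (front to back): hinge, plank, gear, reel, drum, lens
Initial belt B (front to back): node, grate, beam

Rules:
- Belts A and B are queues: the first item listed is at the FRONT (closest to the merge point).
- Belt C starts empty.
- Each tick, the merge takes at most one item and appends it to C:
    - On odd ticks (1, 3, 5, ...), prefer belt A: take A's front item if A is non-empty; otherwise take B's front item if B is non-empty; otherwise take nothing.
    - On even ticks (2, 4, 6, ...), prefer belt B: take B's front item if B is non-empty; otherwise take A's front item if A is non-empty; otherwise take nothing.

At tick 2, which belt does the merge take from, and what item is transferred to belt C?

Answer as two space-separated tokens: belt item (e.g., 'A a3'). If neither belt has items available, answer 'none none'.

Tick 1: prefer A, take hinge from A; A=[plank,gear,reel,drum,lens] B=[node,grate,beam] C=[hinge]
Tick 2: prefer B, take node from B; A=[plank,gear,reel,drum,lens] B=[grate,beam] C=[hinge,node]

Answer: B node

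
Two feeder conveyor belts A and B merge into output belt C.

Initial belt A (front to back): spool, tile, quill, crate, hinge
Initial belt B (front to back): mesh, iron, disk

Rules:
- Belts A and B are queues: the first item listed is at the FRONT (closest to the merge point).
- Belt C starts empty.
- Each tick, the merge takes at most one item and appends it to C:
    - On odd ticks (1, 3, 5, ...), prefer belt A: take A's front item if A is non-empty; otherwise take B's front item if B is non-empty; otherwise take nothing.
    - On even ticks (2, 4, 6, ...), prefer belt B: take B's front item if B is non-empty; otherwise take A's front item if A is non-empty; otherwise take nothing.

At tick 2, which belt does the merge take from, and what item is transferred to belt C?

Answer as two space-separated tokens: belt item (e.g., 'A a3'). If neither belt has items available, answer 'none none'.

Answer: B mesh

Derivation:
Tick 1: prefer A, take spool from A; A=[tile,quill,crate,hinge] B=[mesh,iron,disk] C=[spool]
Tick 2: prefer B, take mesh from B; A=[tile,quill,crate,hinge] B=[iron,disk] C=[spool,mesh]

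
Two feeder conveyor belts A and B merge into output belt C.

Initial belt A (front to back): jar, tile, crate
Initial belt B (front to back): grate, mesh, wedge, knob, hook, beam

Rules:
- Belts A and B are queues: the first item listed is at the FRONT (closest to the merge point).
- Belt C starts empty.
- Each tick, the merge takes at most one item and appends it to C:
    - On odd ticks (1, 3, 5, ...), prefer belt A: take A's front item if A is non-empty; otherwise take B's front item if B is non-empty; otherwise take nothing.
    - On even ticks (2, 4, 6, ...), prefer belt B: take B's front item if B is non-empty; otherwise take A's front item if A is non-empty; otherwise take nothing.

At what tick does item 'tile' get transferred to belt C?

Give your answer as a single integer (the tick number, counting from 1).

Tick 1: prefer A, take jar from A; A=[tile,crate] B=[grate,mesh,wedge,knob,hook,beam] C=[jar]
Tick 2: prefer B, take grate from B; A=[tile,crate] B=[mesh,wedge,knob,hook,beam] C=[jar,grate]
Tick 3: prefer A, take tile from A; A=[crate] B=[mesh,wedge,knob,hook,beam] C=[jar,grate,tile]

Answer: 3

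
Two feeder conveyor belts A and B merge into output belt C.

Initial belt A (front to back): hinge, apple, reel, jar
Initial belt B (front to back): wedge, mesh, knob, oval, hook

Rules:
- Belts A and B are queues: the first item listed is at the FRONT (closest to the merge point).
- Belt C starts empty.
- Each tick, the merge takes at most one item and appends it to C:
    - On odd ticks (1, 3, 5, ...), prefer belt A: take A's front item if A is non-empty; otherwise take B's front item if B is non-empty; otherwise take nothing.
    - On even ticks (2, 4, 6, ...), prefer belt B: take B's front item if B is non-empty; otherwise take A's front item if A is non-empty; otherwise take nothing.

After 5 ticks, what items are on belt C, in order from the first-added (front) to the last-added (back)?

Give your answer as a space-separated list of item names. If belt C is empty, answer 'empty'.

Tick 1: prefer A, take hinge from A; A=[apple,reel,jar] B=[wedge,mesh,knob,oval,hook] C=[hinge]
Tick 2: prefer B, take wedge from B; A=[apple,reel,jar] B=[mesh,knob,oval,hook] C=[hinge,wedge]
Tick 3: prefer A, take apple from A; A=[reel,jar] B=[mesh,knob,oval,hook] C=[hinge,wedge,apple]
Tick 4: prefer B, take mesh from B; A=[reel,jar] B=[knob,oval,hook] C=[hinge,wedge,apple,mesh]
Tick 5: prefer A, take reel from A; A=[jar] B=[knob,oval,hook] C=[hinge,wedge,apple,mesh,reel]

Answer: hinge wedge apple mesh reel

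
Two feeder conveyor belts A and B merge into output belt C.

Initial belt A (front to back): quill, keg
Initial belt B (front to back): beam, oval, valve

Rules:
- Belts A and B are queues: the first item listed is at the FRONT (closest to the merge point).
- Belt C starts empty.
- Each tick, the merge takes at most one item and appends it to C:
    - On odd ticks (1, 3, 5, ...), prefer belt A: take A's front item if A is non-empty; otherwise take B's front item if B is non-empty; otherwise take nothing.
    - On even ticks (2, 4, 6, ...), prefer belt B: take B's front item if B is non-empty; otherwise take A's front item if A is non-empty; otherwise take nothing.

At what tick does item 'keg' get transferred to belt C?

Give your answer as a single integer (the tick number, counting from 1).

Tick 1: prefer A, take quill from A; A=[keg] B=[beam,oval,valve] C=[quill]
Tick 2: prefer B, take beam from B; A=[keg] B=[oval,valve] C=[quill,beam]
Tick 3: prefer A, take keg from A; A=[-] B=[oval,valve] C=[quill,beam,keg]

Answer: 3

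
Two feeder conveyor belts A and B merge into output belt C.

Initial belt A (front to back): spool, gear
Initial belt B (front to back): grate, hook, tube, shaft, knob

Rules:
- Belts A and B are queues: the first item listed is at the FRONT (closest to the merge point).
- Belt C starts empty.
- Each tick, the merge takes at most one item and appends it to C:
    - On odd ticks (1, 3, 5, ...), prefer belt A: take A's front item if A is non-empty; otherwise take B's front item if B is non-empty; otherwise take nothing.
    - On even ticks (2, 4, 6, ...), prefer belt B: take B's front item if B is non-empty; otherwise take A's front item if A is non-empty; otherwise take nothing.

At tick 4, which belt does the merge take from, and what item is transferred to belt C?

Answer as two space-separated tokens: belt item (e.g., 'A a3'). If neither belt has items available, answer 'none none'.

Answer: B hook

Derivation:
Tick 1: prefer A, take spool from A; A=[gear] B=[grate,hook,tube,shaft,knob] C=[spool]
Tick 2: prefer B, take grate from B; A=[gear] B=[hook,tube,shaft,knob] C=[spool,grate]
Tick 3: prefer A, take gear from A; A=[-] B=[hook,tube,shaft,knob] C=[spool,grate,gear]
Tick 4: prefer B, take hook from B; A=[-] B=[tube,shaft,knob] C=[spool,grate,gear,hook]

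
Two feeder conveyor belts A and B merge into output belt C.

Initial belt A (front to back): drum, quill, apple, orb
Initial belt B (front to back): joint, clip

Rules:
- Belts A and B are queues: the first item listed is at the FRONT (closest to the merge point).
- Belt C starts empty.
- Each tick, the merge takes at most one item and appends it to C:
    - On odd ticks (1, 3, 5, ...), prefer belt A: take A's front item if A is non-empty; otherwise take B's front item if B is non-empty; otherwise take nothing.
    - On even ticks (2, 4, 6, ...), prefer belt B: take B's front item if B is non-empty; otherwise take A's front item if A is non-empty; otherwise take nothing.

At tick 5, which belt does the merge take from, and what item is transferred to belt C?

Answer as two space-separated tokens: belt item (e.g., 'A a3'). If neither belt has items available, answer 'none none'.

Answer: A apple

Derivation:
Tick 1: prefer A, take drum from A; A=[quill,apple,orb] B=[joint,clip] C=[drum]
Tick 2: prefer B, take joint from B; A=[quill,apple,orb] B=[clip] C=[drum,joint]
Tick 3: prefer A, take quill from A; A=[apple,orb] B=[clip] C=[drum,joint,quill]
Tick 4: prefer B, take clip from B; A=[apple,orb] B=[-] C=[drum,joint,quill,clip]
Tick 5: prefer A, take apple from A; A=[orb] B=[-] C=[drum,joint,quill,clip,apple]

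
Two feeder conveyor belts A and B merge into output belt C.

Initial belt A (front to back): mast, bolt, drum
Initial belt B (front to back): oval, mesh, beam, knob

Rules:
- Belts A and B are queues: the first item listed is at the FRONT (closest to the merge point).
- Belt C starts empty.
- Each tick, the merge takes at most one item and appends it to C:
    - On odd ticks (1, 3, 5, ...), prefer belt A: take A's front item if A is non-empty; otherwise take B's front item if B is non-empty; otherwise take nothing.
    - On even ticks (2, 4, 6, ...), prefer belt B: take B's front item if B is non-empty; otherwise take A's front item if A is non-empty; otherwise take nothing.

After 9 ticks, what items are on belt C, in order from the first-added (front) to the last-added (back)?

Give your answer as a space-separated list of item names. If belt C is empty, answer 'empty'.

Answer: mast oval bolt mesh drum beam knob

Derivation:
Tick 1: prefer A, take mast from A; A=[bolt,drum] B=[oval,mesh,beam,knob] C=[mast]
Tick 2: prefer B, take oval from B; A=[bolt,drum] B=[mesh,beam,knob] C=[mast,oval]
Tick 3: prefer A, take bolt from A; A=[drum] B=[mesh,beam,knob] C=[mast,oval,bolt]
Tick 4: prefer B, take mesh from B; A=[drum] B=[beam,knob] C=[mast,oval,bolt,mesh]
Tick 5: prefer A, take drum from A; A=[-] B=[beam,knob] C=[mast,oval,bolt,mesh,drum]
Tick 6: prefer B, take beam from B; A=[-] B=[knob] C=[mast,oval,bolt,mesh,drum,beam]
Tick 7: prefer A, take knob from B; A=[-] B=[-] C=[mast,oval,bolt,mesh,drum,beam,knob]
Tick 8: prefer B, both empty, nothing taken; A=[-] B=[-] C=[mast,oval,bolt,mesh,drum,beam,knob]
Tick 9: prefer A, both empty, nothing taken; A=[-] B=[-] C=[mast,oval,bolt,mesh,drum,beam,knob]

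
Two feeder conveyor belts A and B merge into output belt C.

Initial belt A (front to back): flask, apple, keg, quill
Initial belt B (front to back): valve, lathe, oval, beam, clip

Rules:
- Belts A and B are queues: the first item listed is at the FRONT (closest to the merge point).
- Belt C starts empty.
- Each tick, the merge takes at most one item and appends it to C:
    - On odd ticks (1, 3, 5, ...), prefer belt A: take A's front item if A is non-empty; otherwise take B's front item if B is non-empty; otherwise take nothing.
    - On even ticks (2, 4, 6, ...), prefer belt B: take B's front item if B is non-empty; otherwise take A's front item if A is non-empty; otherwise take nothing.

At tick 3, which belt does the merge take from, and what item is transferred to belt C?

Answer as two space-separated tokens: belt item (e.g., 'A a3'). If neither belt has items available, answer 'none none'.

Tick 1: prefer A, take flask from A; A=[apple,keg,quill] B=[valve,lathe,oval,beam,clip] C=[flask]
Tick 2: prefer B, take valve from B; A=[apple,keg,quill] B=[lathe,oval,beam,clip] C=[flask,valve]
Tick 3: prefer A, take apple from A; A=[keg,quill] B=[lathe,oval,beam,clip] C=[flask,valve,apple]

Answer: A apple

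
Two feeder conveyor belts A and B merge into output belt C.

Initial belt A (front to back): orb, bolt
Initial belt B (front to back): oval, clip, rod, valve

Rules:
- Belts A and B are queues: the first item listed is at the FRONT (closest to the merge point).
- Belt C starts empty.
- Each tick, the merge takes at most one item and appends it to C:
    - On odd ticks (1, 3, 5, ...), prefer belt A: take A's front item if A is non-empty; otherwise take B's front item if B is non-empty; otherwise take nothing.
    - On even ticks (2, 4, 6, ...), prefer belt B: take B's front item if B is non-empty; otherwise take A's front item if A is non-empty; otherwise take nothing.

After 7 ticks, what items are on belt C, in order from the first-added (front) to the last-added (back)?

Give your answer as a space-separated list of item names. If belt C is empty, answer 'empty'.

Tick 1: prefer A, take orb from A; A=[bolt] B=[oval,clip,rod,valve] C=[orb]
Tick 2: prefer B, take oval from B; A=[bolt] B=[clip,rod,valve] C=[orb,oval]
Tick 3: prefer A, take bolt from A; A=[-] B=[clip,rod,valve] C=[orb,oval,bolt]
Tick 4: prefer B, take clip from B; A=[-] B=[rod,valve] C=[orb,oval,bolt,clip]
Tick 5: prefer A, take rod from B; A=[-] B=[valve] C=[orb,oval,bolt,clip,rod]
Tick 6: prefer B, take valve from B; A=[-] B=[-] C=[orb,oval,bolt,clip,rod,valve]
Tick 7: prefer A, both empty, nothing taken; A=[-] B=[-] C=[orb,oval,bolt,clip,rod,valve]

Answer: orb oval bolt clip rod valve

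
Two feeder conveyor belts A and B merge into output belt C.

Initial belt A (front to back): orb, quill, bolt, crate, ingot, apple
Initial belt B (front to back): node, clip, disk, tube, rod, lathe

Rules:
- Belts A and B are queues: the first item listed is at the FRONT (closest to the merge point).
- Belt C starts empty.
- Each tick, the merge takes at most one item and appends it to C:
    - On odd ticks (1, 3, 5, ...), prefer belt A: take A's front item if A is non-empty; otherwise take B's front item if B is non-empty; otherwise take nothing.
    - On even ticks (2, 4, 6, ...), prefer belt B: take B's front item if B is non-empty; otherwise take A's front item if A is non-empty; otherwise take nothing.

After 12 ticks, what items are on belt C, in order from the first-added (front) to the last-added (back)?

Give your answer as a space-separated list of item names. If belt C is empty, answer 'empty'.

Answer: orb node quill clip bolt disk crate tube ingot rod apple lathe

Derivation:
Tick 1: prefer A, take orb from A; A=[quill,bolt,crate,ingot,apple] B=[node,clip,disk,tube,rod,lathe] C=[orb]
Tick 2: prefer B, take node from B; A=[quill,bolt,crate,ingot,apple] B=[clip,disk,tube,rod,lathe] C=[orb,node]
Tick 3: prefer A, take quill from A; A=[bolt,crate,ingot,apple] B=[clip,disk,tube,rod,lathe] C=[orb,node,quill]
Tick 4: prefer B, take clip from B; A=[bolt,crate,ingot,apple] B=[disk,tube,rod,lathe] C=[orb,node,quill,clip]
Tick 5: prefer A, take bolt from A; A=[crate,ingot,apple] B=[disk,tube,rod,lathe] C=[orb,node,quill,clip,bolt]
Tick 6: prefer B, take disk from B; A=[crate,ingot,apple] B=[tube,rod,lathe] C=[orb,node,quill,clip,bolt,disk]
Tick 7: prefer A, take crate from A; A=[ingot,apple] B=[tube,rod,lathe] C=[orb,node,quill,clip,bolt,disk,crate]
Tick 8: prefer B, take tube from B; A=[ingot,apple] B=[rod,lathe] C=[orb,node,quill,clip,bolt,disk,crate,tube]
Tick 9: prefer A, take ingot from A; A=[apple] B=[rod,lathe] C=[orb,node,quill,clip,bolt,disk,crate,tube,ingot]
Tick 10: prefer B, take rod from B; A=[apple] B=[lathe] C=[orb,node,quill,clip,bolt,disk,crate,tube,ingot,rod]
Tick 11: prefer A, take apple from A; A=[-] B=[lathe] C=[orb,node,quill,clip,bolt,disk,crate,tube,ingot,rod,apple]
Tick 12: prefer B, take lathe from B; A=[-] B=[-] C=[orb,node,quill,clip,bolt,disk,crate,tube,ingot,rod,apple,lathe]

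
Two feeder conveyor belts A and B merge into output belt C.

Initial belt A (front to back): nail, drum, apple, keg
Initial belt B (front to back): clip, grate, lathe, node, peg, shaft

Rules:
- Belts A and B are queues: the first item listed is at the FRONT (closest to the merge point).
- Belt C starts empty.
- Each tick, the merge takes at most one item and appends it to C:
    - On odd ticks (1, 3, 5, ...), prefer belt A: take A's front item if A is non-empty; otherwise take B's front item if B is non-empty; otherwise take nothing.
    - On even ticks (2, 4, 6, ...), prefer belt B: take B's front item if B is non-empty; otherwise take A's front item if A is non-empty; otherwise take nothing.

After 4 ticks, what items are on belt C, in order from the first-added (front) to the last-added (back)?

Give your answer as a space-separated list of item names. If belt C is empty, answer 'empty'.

Answer: nail clip drum grate

Derivation:
Tick 1: prefer A, take nail from A; A=[drum,apple,keg] B=[clip,grate,lathe,node,peg,shaft] C=[nail]
Tick 2: prefer B, take clip from B; A=[drum,apple,keg] B=[grate,lathe,node,peg,shaft] C=[nail,clip]
Tick 3: prefer A, take drum from A; A=[apple,keg] B=[grate,lathe,node,peg,shaft] C=[nail,clip,drum]
Tick 4: prefer B, take grate from B; A=[apple,keg] B=[lathe,node,peg,shaft] C=[nail,clip,drum,grate]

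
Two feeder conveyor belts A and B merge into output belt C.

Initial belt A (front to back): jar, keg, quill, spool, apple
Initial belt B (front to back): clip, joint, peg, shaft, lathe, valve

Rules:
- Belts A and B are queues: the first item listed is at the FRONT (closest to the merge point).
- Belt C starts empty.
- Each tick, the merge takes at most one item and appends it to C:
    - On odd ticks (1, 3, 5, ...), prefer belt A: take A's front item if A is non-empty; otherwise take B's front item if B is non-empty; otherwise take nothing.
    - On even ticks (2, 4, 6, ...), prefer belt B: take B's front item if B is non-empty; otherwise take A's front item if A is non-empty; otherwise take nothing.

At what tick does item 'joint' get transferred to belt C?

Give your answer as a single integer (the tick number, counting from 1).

Answer: 4

Derivation:
Tick 1: prefer A, take jar from A; A=[keg,quill,spool,apple] B=[clip,joint,peg,shaft,lathe,valve] C=[jar]
Tick 2: prefer B, take clip from B; A=[keg,quill,spool,apple] B=[joint,peg,shaft,lathe,valve] C=[jar,clip]
Tick 3: prefer A, take keg from A; A=[quill,spool,apple] B=[joint,peg,shaft,lathe,valve] C=[jar,clip,keg]
Tick 4: prefer B, take joint from B; A=[quill,spool,apple] B=[peg,shaft,lathe,valve] C=[jar,clip,keg,joint]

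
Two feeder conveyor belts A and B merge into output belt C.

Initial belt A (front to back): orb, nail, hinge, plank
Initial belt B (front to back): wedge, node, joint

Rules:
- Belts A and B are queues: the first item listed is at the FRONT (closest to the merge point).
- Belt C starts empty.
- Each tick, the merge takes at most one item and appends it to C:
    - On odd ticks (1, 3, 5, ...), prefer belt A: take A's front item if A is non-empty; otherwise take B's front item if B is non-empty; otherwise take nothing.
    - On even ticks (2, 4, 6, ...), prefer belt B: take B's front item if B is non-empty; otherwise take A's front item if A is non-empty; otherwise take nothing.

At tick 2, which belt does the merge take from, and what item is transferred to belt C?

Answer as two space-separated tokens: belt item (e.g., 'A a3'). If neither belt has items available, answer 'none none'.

Answer: B wedge

Derivation:
Tick 1: prefer A, take orb from A; A=[nail,hinge,plank] B=[wedge,node,joint] C=[orb]
Tick 2: prefer B, take wedge from B; A=[nail,hinge,plank] B=[node,joint] C=[orb,wedge]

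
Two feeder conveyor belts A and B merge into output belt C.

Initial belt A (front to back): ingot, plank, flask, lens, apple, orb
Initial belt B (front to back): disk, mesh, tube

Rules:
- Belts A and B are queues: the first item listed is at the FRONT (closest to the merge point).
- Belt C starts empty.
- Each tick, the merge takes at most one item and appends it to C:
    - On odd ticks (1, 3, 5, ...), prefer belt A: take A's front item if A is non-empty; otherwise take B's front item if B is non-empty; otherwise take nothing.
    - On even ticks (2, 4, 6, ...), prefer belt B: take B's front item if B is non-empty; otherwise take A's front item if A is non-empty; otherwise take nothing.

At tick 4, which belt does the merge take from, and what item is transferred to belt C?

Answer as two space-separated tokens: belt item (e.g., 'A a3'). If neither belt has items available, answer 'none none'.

Answer: B mesh

Derivation:
Tick 1: prefer A, take ingot from A; A=[plank,flask,lens,apple,orb] B=[disk,mesh,tube] C=[ingot]
Tick 2: prefer B, take disk from B; A=[plank,flask,lens,apple,orb] B=[mesh,tube] C=[ingot,disk]
Tick 3: prefer A, take plank from A; A=[flask,lens,apple,orb] B=[mesh,tube] C=[ingot,disk,plank]
Tick 4: prefer B, take mesh from B; A=[flask,lens,apple,orb] B=[tube] C=[ingot,disk,plank,mesh]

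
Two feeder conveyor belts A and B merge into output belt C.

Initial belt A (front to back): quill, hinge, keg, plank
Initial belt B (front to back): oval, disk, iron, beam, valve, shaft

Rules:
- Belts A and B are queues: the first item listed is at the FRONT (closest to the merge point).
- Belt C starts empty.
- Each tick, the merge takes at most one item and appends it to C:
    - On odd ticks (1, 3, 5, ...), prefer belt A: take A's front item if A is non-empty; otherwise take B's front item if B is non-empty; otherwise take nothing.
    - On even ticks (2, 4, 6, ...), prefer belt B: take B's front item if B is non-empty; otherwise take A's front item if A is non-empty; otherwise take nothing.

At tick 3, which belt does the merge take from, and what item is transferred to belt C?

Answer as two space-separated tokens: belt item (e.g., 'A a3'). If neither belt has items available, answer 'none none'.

Answer: A hinge

Derivation:
Tick 1: prefer A, take quill from A; A=[hinge,keg,plank] B=[oval,disk,iron,beam,valve,shaft] C=[quill]
Tick 2: prefer B, take oval from B; A=[hinge,keg,plank] B=[disk,iron,beam,valve,shaft] C=[quill,oval]
Tick 3: prefer A, take hinge from A; A=[keg,plank] B=[disk,iron,beam,valve,shaft] C=[quill,oval,hinge]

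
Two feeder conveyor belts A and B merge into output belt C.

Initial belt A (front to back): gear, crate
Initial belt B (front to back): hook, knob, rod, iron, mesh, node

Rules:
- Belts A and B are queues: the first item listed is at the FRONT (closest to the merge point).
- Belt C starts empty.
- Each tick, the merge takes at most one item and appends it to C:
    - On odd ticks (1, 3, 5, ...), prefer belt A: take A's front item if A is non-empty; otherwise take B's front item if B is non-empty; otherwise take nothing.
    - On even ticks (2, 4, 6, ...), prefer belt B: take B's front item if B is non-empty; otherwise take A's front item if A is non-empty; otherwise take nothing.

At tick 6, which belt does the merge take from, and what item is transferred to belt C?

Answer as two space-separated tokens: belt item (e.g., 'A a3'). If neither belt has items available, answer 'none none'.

Tick 1: prefer A, take gear from A; A=[crate] B=[hook,knob,rod,iron,mesh,node] C=[gear]
Tick 2: prefer B, take hook from B; A=[crate] B=[knob,rod,iron,mesh,node] C=[gear,hook]
Tick 3: prefer A, take crate from A; A=[-] B=[knob,rod,iron,mesh,node] C=[gear,hook,crate]
Tick 4: prefer B, take knob from B; A=[-] B=[rod,iron,mesh,node] C=[gear,hook,crate,knob]
Tick 5: prefer A, take rod from B; A=[-] B=[iron,mesh,node] C=[gear,hook,crate,knob,rod]
Tick 6: prefer B, take iron from B; A=[-] B=[mesh,node] C=[gear,hook,crate,knob,rod,iron]

Answer: B iron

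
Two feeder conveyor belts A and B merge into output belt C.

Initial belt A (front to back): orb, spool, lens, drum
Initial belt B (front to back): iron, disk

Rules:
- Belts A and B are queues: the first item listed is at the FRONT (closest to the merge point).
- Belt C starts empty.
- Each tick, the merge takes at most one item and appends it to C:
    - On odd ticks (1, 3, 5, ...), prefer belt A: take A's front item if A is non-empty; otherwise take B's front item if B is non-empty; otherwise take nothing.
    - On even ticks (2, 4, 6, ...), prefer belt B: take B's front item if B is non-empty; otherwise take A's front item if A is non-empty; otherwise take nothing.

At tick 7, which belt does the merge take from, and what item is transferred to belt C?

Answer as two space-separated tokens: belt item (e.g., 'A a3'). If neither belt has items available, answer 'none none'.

Answer: none none

Derivation:
Tick 1: prefer A, take orb from A; A=[spool,lens,drum] B=[iron,disk] C=[orb]
Tick 2: prefer B, take iron from B; A=[spool,lens,drum] B=[disk] C=[orb,iron]
Tick 3: prefer A, take spool from A; A=[lens,drum] B=[disk] C=[orb,iron,spool]
Tick 4: prefer B, take disk from B; A=[lens,drum] B=[-] C=[orb,iron,spool,disk]
Tick 5: prefer A, take lens from A; A=[drum] B=[-] C=[orb,iron,spool,disk,lens]
Tick 6: prefer B, take drum from A; A=[-] B=[-] C=[orb,iron,spool,disk,lens,drum]
Tick 7: prefer A, both empty, nothing taken; A=[-] B=[-] C=[orb,iron,spool,disk,lens,drum]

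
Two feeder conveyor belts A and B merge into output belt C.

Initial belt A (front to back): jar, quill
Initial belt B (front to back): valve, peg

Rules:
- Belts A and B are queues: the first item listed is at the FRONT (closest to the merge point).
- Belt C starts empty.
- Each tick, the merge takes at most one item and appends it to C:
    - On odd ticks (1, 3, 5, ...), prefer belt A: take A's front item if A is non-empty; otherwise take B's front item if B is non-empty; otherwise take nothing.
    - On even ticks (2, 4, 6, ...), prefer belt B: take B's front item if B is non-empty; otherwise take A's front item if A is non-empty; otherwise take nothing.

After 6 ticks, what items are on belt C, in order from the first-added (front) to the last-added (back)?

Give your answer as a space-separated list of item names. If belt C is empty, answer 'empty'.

Tick 1: prefer A, take jar from A; A=[quill] B=[valve,peg] C=[jar]
Tick 2: prefer B, take valve from B; A=[quill] B=[peg] C=[jar,valve]
Tick 3: prefer A, take quill from A; A=[-] B=[peg] C=[jar,valve,quill]
Tick 4: prefer B, take peg from B; A=[-] B=[-] C=[jar,valve,quill,peg]
Tick 5: prefer A, both empty, nothing taken; A=[-] B=[-] C=[jar,valve,quill,peg]
Tick 6: prefer B, both empty, nothing taken; A=[-] B=[-] C=[jar,valve,quill,peg]

Answer: jar valve quill peg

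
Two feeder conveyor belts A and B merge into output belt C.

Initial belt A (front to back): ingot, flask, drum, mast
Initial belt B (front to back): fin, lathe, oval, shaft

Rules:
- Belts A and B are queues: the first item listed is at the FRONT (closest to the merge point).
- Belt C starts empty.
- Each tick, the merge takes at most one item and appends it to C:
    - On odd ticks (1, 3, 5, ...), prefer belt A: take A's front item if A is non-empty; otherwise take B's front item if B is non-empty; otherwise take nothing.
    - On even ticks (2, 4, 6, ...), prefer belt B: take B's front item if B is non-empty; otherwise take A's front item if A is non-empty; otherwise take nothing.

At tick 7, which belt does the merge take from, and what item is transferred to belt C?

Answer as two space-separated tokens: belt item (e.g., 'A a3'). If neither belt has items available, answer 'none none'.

Tick 1: prefer A, take ingot from A; A=[flask,drum,mast] B=[fin,lathe,oval,shaft] C=[ingot]
Tick 2: prefer B, take fin from B; A=[flask,drum,mast] B=[lathe,oval,shaft] C=[ingot,fin]
Tick 3: prefer A, take flask from A; A=[drum,mast] B=[lathe,oval,shaft] C=[ingot,fin,flask]
Tick 4: prefer B, take lathe from B; A=[drum,mast] B=[oval,shaft] C=[ingot,fin,flask,lathe]
Tick 5: prefer A, take drum from A; A=[mast] B=[oval,shaft] C=[ingot,fin,flask,lathe,drum]
Tick 6: prefer B, take oval from B; A=[mast] B=[shaft] C=[ingot,fin,flask,lathe,drum,oval]
Tick 7: prefer A, take mast from A; A=[-] B=[shaft] C=[ingot,fin,flask,lathe,drum,oval,mast]

Answer: A mast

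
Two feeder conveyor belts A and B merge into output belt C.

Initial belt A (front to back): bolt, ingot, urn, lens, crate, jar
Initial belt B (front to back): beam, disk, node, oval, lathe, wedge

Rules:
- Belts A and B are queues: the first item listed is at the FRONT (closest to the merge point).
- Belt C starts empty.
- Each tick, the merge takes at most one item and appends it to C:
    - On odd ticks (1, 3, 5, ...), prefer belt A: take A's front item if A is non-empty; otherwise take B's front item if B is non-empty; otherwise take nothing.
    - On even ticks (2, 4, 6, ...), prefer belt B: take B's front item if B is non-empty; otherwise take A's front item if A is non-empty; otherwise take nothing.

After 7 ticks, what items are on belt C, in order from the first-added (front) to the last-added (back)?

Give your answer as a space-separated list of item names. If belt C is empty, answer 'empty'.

Answer: bolt beam ingot disk urn node lens

Derivation:
Tick 1: prefer A, take bolt from A; A=[ingot,urn,lens,crate,jar] B=[beam,disk,node,oval,lathe,wedge] C=[bolt]
Tick 2: prefer B, take beam from B; A=[ingot,urn,lens,crate,jar] B=[disk,node,oval,lathe,wedge] C=[bolt,beam]
Tick 3: prefer A, take ingot from A; A=[urn,lens,crate,jar] B=[disk,node,oval,lathe,wedge] C=[bolt,beam,ingot]
Tick 4: prefer B, take disk from B; A=[urn,lens,crate,jar] B=[node,oval,lathe,wedge] C=[bolt,beam,ingot,disk]
Tick 5: prefer A, take urn from A; A=[lens,crate,jar] B=[node,oval,lathe,wedge] C=[bolt,beam,ingot,disk,urn]
Tick 6: prefer B, take node from B; A=[lens,crate,jar] B=[oval,lathe,wedge] C=[bolt,beam,ingot,disk,urn,node]
Tick 7: prefer A, take lens from A; A=[crate,jar] B=[oval,lathe,wedge] C=[bolt,beam,ingot,disk,urn,node,lens]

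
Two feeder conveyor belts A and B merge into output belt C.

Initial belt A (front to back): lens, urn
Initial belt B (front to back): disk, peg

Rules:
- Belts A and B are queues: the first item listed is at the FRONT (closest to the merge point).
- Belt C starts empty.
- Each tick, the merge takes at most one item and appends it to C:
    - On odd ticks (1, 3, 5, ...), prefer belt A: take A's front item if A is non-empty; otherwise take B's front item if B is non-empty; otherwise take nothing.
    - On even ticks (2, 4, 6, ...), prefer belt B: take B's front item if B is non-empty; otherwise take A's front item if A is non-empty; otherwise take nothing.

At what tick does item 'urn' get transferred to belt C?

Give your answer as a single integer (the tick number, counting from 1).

Tick 1: prefer A, take lens from A; A=[urn] B=[disk,peg] C=[lens]
Tick 2: prefer B, take disk from B; A=[urn] B=[peg] C=[lens,disk]
Tick 3: prefer A, take urn from A; A=[-] B=[peg] C=[lens,disk,urn]

Answer: 3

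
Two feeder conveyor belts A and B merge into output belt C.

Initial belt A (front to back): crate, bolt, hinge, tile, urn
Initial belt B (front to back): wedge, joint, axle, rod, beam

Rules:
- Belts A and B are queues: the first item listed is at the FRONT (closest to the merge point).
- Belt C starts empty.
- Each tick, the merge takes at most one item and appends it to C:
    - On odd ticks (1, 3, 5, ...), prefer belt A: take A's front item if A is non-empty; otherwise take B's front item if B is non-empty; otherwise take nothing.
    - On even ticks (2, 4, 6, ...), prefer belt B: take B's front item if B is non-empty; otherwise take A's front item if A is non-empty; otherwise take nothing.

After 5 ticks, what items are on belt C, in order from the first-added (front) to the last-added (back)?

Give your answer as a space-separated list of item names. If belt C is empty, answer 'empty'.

Answer: crate wedge bolt joint hinge

Derivation:
Tick 1: prefer A, take crate from A; A=[bolt,hinge,tile,urn] B=[wedge,joint,axle,rod,beam] C=[crate]
Tick 2: prefer B, take wedge from B; A=[bolt,hinge,tile,urn] B=[joint,axle,rod,beam] C=[crate,wedge]
Tick 3: prefer A, take bolt from A; A=[hinge,tile,urn] B=[joint,axle,rod,beam] C=[crate,wedge,bolt]
Tick 4: prefer B, take joint from B; A=[hinge,tile,urn] B=[axle,rod,beam] C=[crate,wedge,bolt,joint]
Tick 5: prefer A, take hinge from A; A=[tile,urn] B=[axle,rod,beam] C=[crate,wedge,bolt,joint,hinge]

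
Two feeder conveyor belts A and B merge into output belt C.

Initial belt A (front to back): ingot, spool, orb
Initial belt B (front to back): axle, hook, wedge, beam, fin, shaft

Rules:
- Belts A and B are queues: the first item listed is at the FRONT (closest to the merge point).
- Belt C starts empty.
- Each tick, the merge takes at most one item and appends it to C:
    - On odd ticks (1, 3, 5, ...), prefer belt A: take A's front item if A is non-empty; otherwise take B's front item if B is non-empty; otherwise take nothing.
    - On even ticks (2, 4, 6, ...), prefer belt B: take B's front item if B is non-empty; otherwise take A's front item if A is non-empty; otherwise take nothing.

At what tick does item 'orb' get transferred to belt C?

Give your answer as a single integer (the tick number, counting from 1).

Tick 1: prefer A, take ingot from A; A=[spool,orb] B=[axle,hook,wedge,beam,fin,shaft] C=[ingot]
Tick 2: prefer B, take axle from B; A=[spool,orb] B=[hook,wedge,beam,fin,shaft] C=[ingot,axle]
Tick 3: prefer A, take spool from A; A=[orb] B=[hook,wedge,beam,fin,shaft] C=[ingot,axle,spool]
Tick 4: prefer B, take hook from B; A=[orb] B=[wedge,beam,fin,shaft] C=[ingot,axle,spool,hook]
Tick 5: prefer A, take orb from A; A=[-] B=[wedge,beam,fin,shaft] C=[ingot,axle,spool,hook,orb]

Answer: 5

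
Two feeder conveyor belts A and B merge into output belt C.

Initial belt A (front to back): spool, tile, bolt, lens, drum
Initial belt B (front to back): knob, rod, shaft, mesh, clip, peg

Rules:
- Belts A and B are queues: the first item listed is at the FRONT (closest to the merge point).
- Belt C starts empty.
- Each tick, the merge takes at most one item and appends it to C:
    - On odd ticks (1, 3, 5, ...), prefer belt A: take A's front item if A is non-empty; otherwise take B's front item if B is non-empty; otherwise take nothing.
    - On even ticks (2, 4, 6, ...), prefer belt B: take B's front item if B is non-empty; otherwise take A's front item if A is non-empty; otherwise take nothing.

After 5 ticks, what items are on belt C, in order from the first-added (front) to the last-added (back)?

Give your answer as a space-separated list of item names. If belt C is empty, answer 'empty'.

Tick 1: prefer A, take spool from A; A=[tile,bolt,lens,drum] B=[knob,rod,shaft,mesh,clip,peg] C=[spool]
Tick 2: prefer B, take knob from B; A=[tile,bolt,lens,drum] B=[rod,shaft,mesh,clip,peg] C=[spool,knob]
Tick 3: prefer A, take tile from A; A=[bolt,lens,drum] B=[rod,shaft,mesh,clip,peg] C=[spool,knob,tile]
Tick 4: prefer B, take rod from B; A=[bolt,lens,drum] B=[shaft,mesh,clip,peg] C=[spool,knob,tile,rod]
Tick 5: prefer A, take bolt from A; A=[lens,drum] B=[shaft,mesh,clip,peg] C=[spool,knob,tile,rod,bolt]

Answer: spool knob tile rod bolt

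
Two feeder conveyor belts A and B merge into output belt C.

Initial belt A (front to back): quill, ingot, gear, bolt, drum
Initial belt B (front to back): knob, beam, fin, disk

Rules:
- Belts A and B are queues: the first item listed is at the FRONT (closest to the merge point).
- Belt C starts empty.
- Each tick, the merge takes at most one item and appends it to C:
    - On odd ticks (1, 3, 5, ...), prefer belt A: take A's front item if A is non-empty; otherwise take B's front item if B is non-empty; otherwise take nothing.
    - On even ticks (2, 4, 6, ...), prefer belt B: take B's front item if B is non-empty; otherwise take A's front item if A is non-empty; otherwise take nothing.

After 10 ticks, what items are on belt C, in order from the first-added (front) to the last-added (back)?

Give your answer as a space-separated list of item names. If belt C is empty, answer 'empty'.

Answer: quill knob ingot beam gear fin bolt disk drum

Derivation:
Tick 1: prefer A, take quill from A; A=[ingot,gear,bolt,drum] B=[knob,beam,fin,disk] C=[quill]
Tick 2: prefer B, take knob from B; A=[ingot,gear,bolt,drum] B=[beam,fin,disk] C=[quill,knob]
Tick 3: prefer A, take ingot from A; A=[gear,bolt,drum] B=[beam,fin,disk] C=[quill,knob,ingot]
Tick 4: prefer B, take beam from B; A=[gear,bolt,drum] B=[fin,disk] C=[quill,knob,ingot,beam]
Tick 5: prefer A, take gear from A; A=[bolt,drum] B=[fin,disk] C=[quill,knob,ingot,beam,gear]
Tick 6: prefer B, take fin from B; A=[bolt,drum] B=[disk] C=[quill,knob,ingot,beam,gear,fin]
Tick 7: prefer A, take bolt from A; A=[drum] B=[disk] C=[quill,knob,ingot,beam,gear,fin,bolt]
Tick 8: prefer B, take disk from B; A=[drum] B=[-] C=[quill,knob,ingot,beam,gear,fin,bolt,disk]
Tick 9: prefer A, take drum from A; A=[-] B=[-] C=[quill,knob,ingot,beam,gear,fin,bolt,disk,drum]
Tick 10: prefer B, both empty, nothing taken; A=[-] B=[-] C=[quill,knob,ingot,beam,gear,fin,bolt,disk,drum]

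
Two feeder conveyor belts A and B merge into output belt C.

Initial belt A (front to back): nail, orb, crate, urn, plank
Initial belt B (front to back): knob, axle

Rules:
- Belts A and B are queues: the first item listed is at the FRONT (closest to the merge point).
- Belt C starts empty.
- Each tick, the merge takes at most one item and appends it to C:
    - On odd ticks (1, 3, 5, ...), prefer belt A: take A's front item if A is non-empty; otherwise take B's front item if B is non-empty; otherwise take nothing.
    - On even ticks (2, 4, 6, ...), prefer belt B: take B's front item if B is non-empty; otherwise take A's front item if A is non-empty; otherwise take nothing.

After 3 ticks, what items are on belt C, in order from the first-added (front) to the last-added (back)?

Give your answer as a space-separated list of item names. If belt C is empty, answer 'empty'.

Answer: nail knob orb

Derivation:
Tick 1: prefer A, take nail from A; A=[orb,crate,urn,plank] B=[knob,axle] C=[nail]
Tick 2: prefer B, take knob from B; A=[orb,crate,urn,plank] B=[axle] C=[nail,knob]
Tick 3: prefer A, take orb from A; A=[crate,urn,plank] B=[axle] C=[nail,knob,orb]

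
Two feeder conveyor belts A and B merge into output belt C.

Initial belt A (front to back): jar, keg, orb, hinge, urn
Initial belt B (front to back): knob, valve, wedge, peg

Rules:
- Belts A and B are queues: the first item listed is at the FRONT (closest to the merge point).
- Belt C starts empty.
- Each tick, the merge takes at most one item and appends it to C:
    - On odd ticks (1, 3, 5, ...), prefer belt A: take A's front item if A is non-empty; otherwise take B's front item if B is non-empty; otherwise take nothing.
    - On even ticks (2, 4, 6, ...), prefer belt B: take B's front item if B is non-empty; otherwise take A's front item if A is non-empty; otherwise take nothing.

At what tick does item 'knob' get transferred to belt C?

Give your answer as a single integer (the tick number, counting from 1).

Answer: 2

Derivation:
Tick 1: prefer A, take jar from A; A=[keg,orb,hinge,urn] B=[knob,valve,wedge,peg] C=[jar]
Tick 2: prefer B, take knob from B; A=[keg,orb,hinge,urn] B=[valve,wedge,peg] C=[jar,knob]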